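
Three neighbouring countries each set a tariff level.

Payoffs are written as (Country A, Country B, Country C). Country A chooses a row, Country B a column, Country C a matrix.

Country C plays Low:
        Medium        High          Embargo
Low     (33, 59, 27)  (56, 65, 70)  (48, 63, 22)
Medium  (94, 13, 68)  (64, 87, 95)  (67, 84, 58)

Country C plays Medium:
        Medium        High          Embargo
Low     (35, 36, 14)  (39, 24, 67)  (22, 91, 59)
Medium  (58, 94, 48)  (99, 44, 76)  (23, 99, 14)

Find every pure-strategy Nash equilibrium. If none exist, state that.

Mark each player's best response to every combination of opponents' strategies; a profile where every player is best-responding is a pure Nash equilibrium.
Country A against (Medium, Low): payoffs 33, 94 → best response Medium.
Country A against (Medium, Medium): payoffs 35, 58 → best response Medium.
Country A against (High, Low): payoffs 56, 64 → best response Medium.
Country A against (High, Medium): payoffs 39, 99 → best response Medium.
Country A against (Embargo, Low): payoffs 48, 67 → best response Medium.
Country A against (Embargo, Medium): payoffs 22, 23 → best response Medium.
Country B against (Low, Low): payoffs 59, 65, 63 → best response High.
Country B against (Low, Medium): payoffs 36, 24, 91 → best response Embargo.
Country B against (Medium, Low): payoffs 13, 87, 84 → best response High.
Country B against (Medium, Medium): payoffs 94, 44, 99 → best response Embargo.
Country C against (Low, Medium): payoffs 27, 14 → best response Low.
Country C against (Low, High): payoffs 70, 67 → best response Low.
Country C against (Low, Embargo): payoffs 22, 59 → best response Medium.
Country C against (Medium, Medium): payoffs 68, 48 → best response Low.
Country C against (Medium, High): payoffs 95, 76 → best response Low.
Country C against (Medium, Embargo): payoffs 58, 14 → best response Low.
Mutual best responses: (Medium, High, Low).

Pure NE: (Medium, High, Low)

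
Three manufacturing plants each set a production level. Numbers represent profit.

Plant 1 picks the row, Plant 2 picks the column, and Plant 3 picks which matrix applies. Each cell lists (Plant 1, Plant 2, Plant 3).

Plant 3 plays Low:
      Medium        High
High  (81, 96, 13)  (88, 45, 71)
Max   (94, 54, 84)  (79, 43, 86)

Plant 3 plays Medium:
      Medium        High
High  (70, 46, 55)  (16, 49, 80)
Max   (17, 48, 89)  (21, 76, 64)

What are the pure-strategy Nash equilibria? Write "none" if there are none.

(High, Medium, Low): Plant 1 can switch to Max (81 → 94). Not NE.
(High, Medium, Medium): Plant 2 can switch to High (46 → 49). Not NE.
(High, High, Low): Plant 2 can switch to Medium (45 → 96). Not NE.
(High, High, Medium): Plant 1 can switch to Max (16 → 21). Not NE.
(Max, Medium, Low): Plant 3 can switch to Medium (84 → 89). Not NE.
(Max, Medium, Medium): Plant 1 can switch to High (17 → 70). Not NE.
(Max, High, Low): Plant 1 can switch to High (79 → 88). Not NE.
(Max, High, Medium): Plant 3 can switch to Low (64 → 86). Not NE.

This game has no pure Nash equilibrium.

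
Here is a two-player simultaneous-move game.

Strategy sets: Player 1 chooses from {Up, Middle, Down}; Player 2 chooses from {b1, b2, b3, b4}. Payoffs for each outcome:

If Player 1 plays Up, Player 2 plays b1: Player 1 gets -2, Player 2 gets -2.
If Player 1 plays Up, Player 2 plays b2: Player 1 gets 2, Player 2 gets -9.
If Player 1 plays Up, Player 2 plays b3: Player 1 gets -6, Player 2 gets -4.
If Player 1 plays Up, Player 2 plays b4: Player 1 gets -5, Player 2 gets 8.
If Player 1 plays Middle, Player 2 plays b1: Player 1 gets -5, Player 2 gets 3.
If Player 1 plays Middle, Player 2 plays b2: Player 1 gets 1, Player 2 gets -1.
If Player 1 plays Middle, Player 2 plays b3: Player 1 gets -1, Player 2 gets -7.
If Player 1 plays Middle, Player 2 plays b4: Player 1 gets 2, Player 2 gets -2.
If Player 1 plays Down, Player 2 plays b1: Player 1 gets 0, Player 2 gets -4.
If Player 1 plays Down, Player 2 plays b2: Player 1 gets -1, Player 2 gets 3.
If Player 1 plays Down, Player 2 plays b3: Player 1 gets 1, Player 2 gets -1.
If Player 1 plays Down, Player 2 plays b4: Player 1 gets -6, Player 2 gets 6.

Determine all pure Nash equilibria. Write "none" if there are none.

Mark each player's best response to every combination of opponents' strategies; a profile where every player is best-responding is a pure Nash equilibrium.
Player 1 against b1: payoffs -2, -5, 0 → best response Down.
Player 1 against b2: payoffs 2, 1, -1 → best response Up.
Player 1 against b3: payoffs -6, -1, 1 → best response Down.
Player 1 against b4: payoffs -5, 2, -6 → best response Middle.
Player 2 against Up: payoffs -2, -9, -4, 8 → best response b4.
Player 2 against Middle: payoffs 3, -1, -7, -2 → best response b1.
Player 2 against Down: payoffs -4, 3, -1, 6 → best response b4.
No profile is a mutual best response for all players.

none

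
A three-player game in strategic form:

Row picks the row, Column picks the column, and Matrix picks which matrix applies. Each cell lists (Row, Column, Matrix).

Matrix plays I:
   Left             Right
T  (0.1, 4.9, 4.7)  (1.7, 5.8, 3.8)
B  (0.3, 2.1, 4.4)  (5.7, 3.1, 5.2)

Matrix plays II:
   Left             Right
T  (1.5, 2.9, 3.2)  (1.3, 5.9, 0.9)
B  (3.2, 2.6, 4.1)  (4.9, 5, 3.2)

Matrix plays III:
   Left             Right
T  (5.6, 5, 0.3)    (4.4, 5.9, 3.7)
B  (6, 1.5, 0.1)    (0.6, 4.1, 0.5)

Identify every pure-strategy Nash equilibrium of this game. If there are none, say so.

Row against (Left, I): payoffs 0.1, 0.3 → best response B.
Row against (Left, II): payoffs 1.5, 3.2 → best response B.
Row against (Left, III): payoffs 5.6, 6 → best response B.
Row against (Right, I): payoffs 1.7, 5.7 → best response B.
Row against (Right, II): payoffs 1.3, 4.9 → best response B.
Row against (Right, III): payoffs 4.4, 0.6 → best response T.
Column against (T, I): payoffs 4.9, 5.8 → best response Right.
Column against (T, II): payoffs 2.9, 5.9 → best response Right.
Column against (T, III): payoffs 5, 5.9 → best response Right.
Column against (B, I): payoffs 2.1, 3.1 → best response Right.
Column against (B, II): payoffs 2.6, 5 → best response Right.
Column against (B, III): payoffs 1.5, 4.1 → best response Right.
Matrix against (T, Left): payoffs 4.7, 3.2, 0.3 → best response I.
Matrix against (T, Right): payoffs 3.8, 0.9, 3.7 → best response I.
Matrix against (B, Left): payoffs 4.4, 4.1, 0.1 → best response I.
Matrix against (B, Right): payoffs 5.2, 3.2, 0.5 → best response I.
Mutual best responses: (B, Right, I).

The unique pure-strategy Nash equilibrium is (B, Right, I).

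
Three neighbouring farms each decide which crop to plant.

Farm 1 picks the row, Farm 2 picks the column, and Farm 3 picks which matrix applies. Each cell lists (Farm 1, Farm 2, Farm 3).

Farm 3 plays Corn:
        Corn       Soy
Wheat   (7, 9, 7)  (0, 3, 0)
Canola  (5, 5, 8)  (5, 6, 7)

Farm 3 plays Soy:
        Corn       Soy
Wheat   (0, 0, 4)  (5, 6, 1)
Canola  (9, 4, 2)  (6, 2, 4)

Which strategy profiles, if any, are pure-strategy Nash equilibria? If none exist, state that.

Check each profile: it is a Nash equilibrium iff no player can strictly gain by switching unilaterally.
(Wheat, Corn, Corn): Farm 1 gets 7, best alternative 5; Farm 2 gets 9, best alternative 3; Farm 3 gets 7, best alternative 4. No profitable deviation — NE.
(Wheat, Corn, Soy): Farm 1 can switch to Canola (0 → 9). Not NE.
(Wheat, Soy, Corn): Farm 1 can switch to Canola (0 → 5). Not NE.
(Wheat, Soy, Soy): Farm 1 can switch to Canola (5 → 6). Not NE.
(Canola, Corn, Corn): Farm 1 can switch to Wheat (5 → 7). Not NE.
(Canola, Corn, Soy): Farm 3 can switch to Corn (2 → 8). Not NE.
(Canola, Soy, Corn): Farm 1 gets 5, best alternative 0; Farm 2 gets 6, best alternative 5; Farm 3 gets 7, best alternative 4. No profitable deviation — NE.
(Canola, Soy, Soy): Farm 2 can switch to Corn (2 → 4). Not NE.

Pure-strategy Nash equilibria: (Wheat, Corn, Corn), (Canola, Soy, Corn)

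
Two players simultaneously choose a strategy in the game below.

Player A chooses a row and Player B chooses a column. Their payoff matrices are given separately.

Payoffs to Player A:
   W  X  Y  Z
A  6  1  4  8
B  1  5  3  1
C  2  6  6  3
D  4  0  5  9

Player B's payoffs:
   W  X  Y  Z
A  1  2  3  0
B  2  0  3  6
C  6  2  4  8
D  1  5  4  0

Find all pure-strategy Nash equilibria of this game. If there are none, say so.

Player A against W: payoffs 6, 1, 2, 4 → best response A.
Player A against X: payoffs 1, 5, 6, 0 → best response C.
Player A against Y: payoffs 4, 3, 6, 5 → best response C.
Player A against Z: payoffs 8, 1, 3, 9 → best response D.
Player B against A: payoffs 1, 2, 3, 0 → best response Y.
Player B against B: payoffs 2, 0, 3, 6 → best response Z.
Player B against C: payoffs 6, 2, 4, 8 → best response Z.
Player B against D: payoffs 1, 5, 4, 0 → best response X.
No profile is a mutual best response for all players.

No pure-strategy Nash equilibrium.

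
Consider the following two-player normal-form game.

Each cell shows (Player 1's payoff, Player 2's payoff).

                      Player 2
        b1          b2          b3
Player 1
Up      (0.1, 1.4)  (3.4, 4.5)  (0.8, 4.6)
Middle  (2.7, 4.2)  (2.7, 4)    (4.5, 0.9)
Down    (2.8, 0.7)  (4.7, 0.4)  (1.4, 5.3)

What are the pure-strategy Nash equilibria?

Player 1 against b1: payoffs 0.1, 2.7, 2.8 → best response Down.
Player 1 against b2: payoffs 3.4, 2.7, 4.7 → best response Down.
Player 1 against b3: payoffs 0.8, 4.5, 1.4 → best response Middle.
Player 2 against Up: payoffs 1.4, 4.5, 4.6 → best response b3.
Player 2 against Middle: payoffs 4.2, 4, 0.9 → best response b1.
Player 2 against Down: payoffs 0.7, 0.4, 5.3 → best response b3.
No profile is a mutual best response for all players.

No pure-strategy Nash equilibrium.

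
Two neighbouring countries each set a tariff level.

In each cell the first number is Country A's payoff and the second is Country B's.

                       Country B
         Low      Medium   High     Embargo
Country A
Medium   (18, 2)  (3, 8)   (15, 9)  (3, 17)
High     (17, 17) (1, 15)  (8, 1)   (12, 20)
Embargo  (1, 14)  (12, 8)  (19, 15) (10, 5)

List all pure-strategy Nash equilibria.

(High, Embargo), (Embargo, High)

(Medium, Low): Country B can switch to Medium (2 → 8). Not NE.
(Medium, Medium): Country A can switch to Embargo (3 → 12). Not NE.
(Medium, High): Country A can switch to Embargo (15 → 19). Not NE.
(Medium, Embargo): Country A can switch to High (3 → 12). Not NE.
(High, Low): Country A can switch to Medium (17 → 18). Not NE.
(High, Medium): Country A can switch to Medium (1 → 3). Not NE.
(High, High): Country A can switch to Medium (8 → 15). Not NE.
(High, Embargo): Country A gets 12, best alternative 10; Country B gets 20, best alternative 17. No profitable deviation — NE.
(Embargo, Low): Country A can switch to Medium (1 → 18). Not NE.
(Embargo, Medium): Country B can switch to Low (8 → 14). Not NE.
(Embargo, High): Country A gets 19, best alternative 15; Country B gets 15, best alternative 14. No profitable deviation — NE.
(Embargo, Embargo): Country A can switch to High (10 → 12). Not NE.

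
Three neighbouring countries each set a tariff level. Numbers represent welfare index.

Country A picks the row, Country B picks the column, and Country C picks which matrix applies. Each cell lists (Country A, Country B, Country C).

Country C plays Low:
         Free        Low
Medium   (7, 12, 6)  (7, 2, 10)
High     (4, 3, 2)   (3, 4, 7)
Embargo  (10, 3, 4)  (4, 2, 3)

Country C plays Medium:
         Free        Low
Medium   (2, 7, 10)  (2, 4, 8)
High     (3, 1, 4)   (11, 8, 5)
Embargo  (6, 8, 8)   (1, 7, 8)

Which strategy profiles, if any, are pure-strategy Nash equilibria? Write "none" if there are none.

The unique pure-strategy Nash equilibrium is (Embargo, Free, Medium).

(Medium, Free, Low): Country A can switch to Embargo (7 → 10). Not NE.
(Medium, Free, Medium): Country A can switch to High (2 → 3). Not NE.
(Medium, Low, Low): Country B can switch to Free (2 → 12). Not NE.
(Medium, Low, Medium): Country A can switch to High (2 → 11). Not NE.
(High, Free, Low): Country A can switch to Medium (4 → 7). Not NE.
(High, Free, Medium): Country A can switch to Embargo (3 → 6). Not NE.
(Embargo, Free, Medium): Country A gets 6, best alternative 3; Country B gets 8, best alternative 7; Country C gets 8, best alternative 4. No profitable deviation — NE.
(The remaining 5 profiles each have a profitable deviation by the same check.)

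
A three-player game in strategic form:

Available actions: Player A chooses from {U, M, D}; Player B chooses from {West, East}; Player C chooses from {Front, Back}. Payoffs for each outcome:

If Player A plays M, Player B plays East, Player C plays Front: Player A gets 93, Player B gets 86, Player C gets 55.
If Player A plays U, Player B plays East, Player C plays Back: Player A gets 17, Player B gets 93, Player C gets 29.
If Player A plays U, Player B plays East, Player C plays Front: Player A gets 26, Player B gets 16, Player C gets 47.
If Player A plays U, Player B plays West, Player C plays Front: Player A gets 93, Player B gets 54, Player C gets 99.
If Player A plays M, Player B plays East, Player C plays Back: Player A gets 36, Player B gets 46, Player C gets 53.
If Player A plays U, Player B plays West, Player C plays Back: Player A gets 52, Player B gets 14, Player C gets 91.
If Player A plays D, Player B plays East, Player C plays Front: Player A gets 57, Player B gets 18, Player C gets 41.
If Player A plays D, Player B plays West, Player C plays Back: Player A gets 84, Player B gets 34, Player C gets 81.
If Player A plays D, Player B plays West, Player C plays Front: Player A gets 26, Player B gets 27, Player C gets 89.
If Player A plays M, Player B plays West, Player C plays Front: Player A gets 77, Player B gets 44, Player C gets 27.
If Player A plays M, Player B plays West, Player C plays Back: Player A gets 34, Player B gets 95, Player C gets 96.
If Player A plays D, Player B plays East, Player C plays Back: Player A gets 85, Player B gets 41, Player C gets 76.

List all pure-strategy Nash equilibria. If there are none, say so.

The pure Nash equilibria are (U, West, Front); (M, East, Front); (D, East, Back).

Player A against (West, Front): payoffs 93, 77, 26 → best response U.
Player A against (West, Back): payoffs 52, 34, 84 → best response D.
Player A against (East, Front): payoffs 26, 93, 57 → best response M.
Player A against (East, Back): payoffs 17, 36, 85 → best response D.
Player B against (U, Front): payoffs 54, 16 → best response West.
Player B against (U, Back): payoffs 14, 93 → best response East.
Player B against (M, Front): payoffs 44, 86 → best response East.
Player B against (M, Back): payoffs 95, 46 → best response West.
Player B against (D, Front): payoffs 27, 18 → best response West.
Player B against (D, Back): payoffs 34, 41 → best response East.
Player C against (U, West): payoffs 99, 91 → best response Front.
Player C against (U, East): payoffs 47, 29 → best response Front.
Player C against (M, West): payoffs 27, 96 → best response Back.
Player C against (M, East): payoffs 55, 53 → best response Front.
Player C against (D, West): payoffs 89, 81 → best response Front.
Player C against (D, East): payoffs 41, 76 → best response Back.
Mutual best responses: (U, West, Front); (M, East, Front); (D, East, Back).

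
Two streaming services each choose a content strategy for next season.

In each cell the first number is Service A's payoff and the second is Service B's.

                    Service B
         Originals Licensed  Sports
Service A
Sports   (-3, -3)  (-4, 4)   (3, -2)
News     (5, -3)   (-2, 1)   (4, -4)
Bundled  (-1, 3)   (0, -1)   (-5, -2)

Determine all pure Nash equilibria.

none

Service A against Originals: payoffs -3, 5, -1 → best response News.
Service A against Licensed: payoffs -4, -2, 0 → best response Bundled.
Service A against Sports: payoffs 3, 4, -5 → best response News.
Service B against Sports: payoffs -3, 4, -2 → best response Licensed.
Service B against News: payoffs -3, 1, -4 → best response Licensed.
Service B against Bundled: payoffs 3, -1, -2 → best response Originals.
No profile is a mutual best response for all players.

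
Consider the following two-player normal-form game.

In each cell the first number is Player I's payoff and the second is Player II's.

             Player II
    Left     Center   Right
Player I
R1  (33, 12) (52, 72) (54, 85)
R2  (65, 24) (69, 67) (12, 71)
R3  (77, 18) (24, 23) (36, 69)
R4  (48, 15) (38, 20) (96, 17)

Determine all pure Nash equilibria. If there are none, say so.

none

Player I against Left: payoffs 33, 65, 77, 48 → best response R3.
Player I against Center: payoffs 52, 69, 24, 38 → best response R2.
Player I against Right: payoffs 54, 12, 36, 96 → best response R4.
Player II against R1: payoffs 12, 72, 85 → best response Right.
Player II against R2: payoffs 24, 67, 71 → best response Right.
Player II against R3: payoffs 18, 23, 69 → best response Right.
Player II against R4: payoffs 15, 20, 17 → best response Center.
No profile is a mutual best response for all players.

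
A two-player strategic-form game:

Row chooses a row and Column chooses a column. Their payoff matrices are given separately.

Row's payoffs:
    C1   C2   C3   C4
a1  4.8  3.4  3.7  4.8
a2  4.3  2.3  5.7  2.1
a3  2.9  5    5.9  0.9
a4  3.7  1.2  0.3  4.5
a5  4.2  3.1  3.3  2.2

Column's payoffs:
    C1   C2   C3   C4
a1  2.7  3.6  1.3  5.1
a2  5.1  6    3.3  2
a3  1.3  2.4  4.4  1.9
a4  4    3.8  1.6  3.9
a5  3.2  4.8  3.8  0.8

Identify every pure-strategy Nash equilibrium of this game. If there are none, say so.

For each strategy profile, look for a profitable unilateral deviation.
(a1, C1): Column can switch to C2 (2.7 → 3.6). Not NE.
(a1, C2): Row can switch to a3 (3.4 → 5). Not NE.
(a1, C3): Row can switch to a2 (3.7 → 5.7). Not NE.
(a1, C4): Row gets 4.8, best alternative 4.5; Column gets 5.1, best alternative 3.6. No profitable deviation — NE.
(a2, C1): Row can switch to a1 (4.3 → 4.8). Not NE.
(a2, C2): Row can switch to a1 (2.3 → 3.4). Not NE.
(a2, C3): Row can switch to a3 (5.7 → 5.9). Not NE.
(a3, C3): Row gets 5.9, best alternative 5.7; Column gets 4.4, best alternative 2.4. No profitable deviation — NE.
(The remaining 12 profiles each have a profitable deviation by the same check.)

(a1, C4) and (a3, C3)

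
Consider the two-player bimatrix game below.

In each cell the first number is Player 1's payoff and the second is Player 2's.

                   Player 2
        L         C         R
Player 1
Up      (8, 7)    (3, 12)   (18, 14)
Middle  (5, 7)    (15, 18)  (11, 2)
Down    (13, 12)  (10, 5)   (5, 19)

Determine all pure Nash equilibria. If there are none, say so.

(Up, R); (Middle, C)

Player 1 against L: payoffs 8, 5, 13 → best response Down.
Player 1 against C: payoffs 3, 15, 10 → best response Middle.
Player 1 against R: payoffs 18, 11, 5 → best response Up.
Player 2 against Up: payoffs 7, 12, 14 → best response R.
Player 2 against Middle: payoffs 7, 18, 2 → best response C.
Player 2 against Down: payoffs 12, 5, 19 → best response R.
Mutual best responses: (Up, R); (Middle, C).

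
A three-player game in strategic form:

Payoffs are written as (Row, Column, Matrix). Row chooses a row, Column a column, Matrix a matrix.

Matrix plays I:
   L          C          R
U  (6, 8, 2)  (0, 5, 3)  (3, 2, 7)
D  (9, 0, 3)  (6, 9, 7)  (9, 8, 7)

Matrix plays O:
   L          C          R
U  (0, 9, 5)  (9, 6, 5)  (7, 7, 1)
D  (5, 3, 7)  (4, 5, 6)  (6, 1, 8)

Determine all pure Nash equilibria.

Row against (L, I): payoffs 6, 9 → best response D.
Row against (L, O): payoffs 0, 5 → best response D.
Row against (C, I): payoffs 0, 6 → best response D.
Row against (C, O): payoffs 9, 4 → best response U.
Row against (R, I): payoffs 3, 9 → best response D.
Row against (R, O): payoffs 7, 6 → best response U.
Column against (U, I): payoffs 8, 5, 2 → best response L.
Column against (U, O): payoffs 9, 6, 7 → best response L.
Column against (D, I): payoffs 0, 9, 8 → best response C.
Column against (D, O): payoffs 3, 5, 1 → best response C.
Matrix against (U, L): payoffs 2, 5 → best response O.
Matrix against (U, C): payoffs 3, 5 → best response O.
Matrix against (U, R): payoffs 7, 1 → best response I.
Matrix against (D, L): payoffs 3, 7 → best response O.
Matrix against (D, C): payoffs 7, 6 → best response I.
Matrix against (D, R): payoffs 7, 8 → best response O.
Mutual best responses: (D, C, I).

Pure NE: (D, C, I)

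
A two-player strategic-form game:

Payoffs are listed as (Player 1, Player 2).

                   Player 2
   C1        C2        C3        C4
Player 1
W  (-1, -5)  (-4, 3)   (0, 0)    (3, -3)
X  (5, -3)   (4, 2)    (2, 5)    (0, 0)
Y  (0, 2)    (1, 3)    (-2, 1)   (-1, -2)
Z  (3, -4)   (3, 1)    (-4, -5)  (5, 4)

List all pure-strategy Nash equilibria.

(W, C1): Player 1 can switch to X (-1 → 5). Not NE.
(W, C2): Player 1 can switch to X (-4 → 4). Not NE.
(W, C3): Player 1 can switch to X (0 → 2). Not NE.
(W, C4): Player 1 can switch to Z (3 → 5). Not NE.
(X, C1): Player 2 can switch to C2 (-3 → 2). Not NE.
(X, C2): Player 2 can switch to C3 (2 → 5). Not NE.
(X, C3): Player 1 gets 2, best alternative 0; Player 2 gets 5, best alternative 2. No profitable deviation — NE.
(X, C4): Player 1 can switch to W (0 → 3). Not NE.
(Y, C1): Player 1 can switch to X (0 → 5). Not NE.
(Y, C2): Player 1 can switch to X (1 → 4). Not NE.
(Y, C3): Player 1 can switch to W (-2 → 0). Not NE.
(Y, C4): Player 1 can switch to W (-1 → 3). Not NE.
(Z, C1): Player 1 can switch to X (3 → 5). Not NE.
(Z, C4): Player 1 gets 5, best alternative 3; Player 2 gets 4, best alternative 1. No profitable deviation — NE.
(The remaining 2 profiles each have a profitable deviation by the same check.)

Pure-strategy Nash equilibria: (X, C3) and (Z, C4)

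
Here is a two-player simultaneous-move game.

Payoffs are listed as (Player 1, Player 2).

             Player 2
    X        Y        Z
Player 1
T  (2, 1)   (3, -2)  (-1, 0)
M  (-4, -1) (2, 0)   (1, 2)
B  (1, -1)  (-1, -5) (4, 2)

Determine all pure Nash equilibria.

Player 1 against X: payoffs 2, -4, 1 → best response T.
Player 1 against Y: payoffs 3, 2, -1 → best response T.
Player 1 against Z: payoffs -1, 1, 4 → best response B.
Player 2 against T: payoffs 1, -2, 0 → best response X.
Player 2 against M: payoffs -1, 0, 2 → best response Z.
Player 2 against B: payoffs -1, -5, 2 → best response Z.
Mutual best responses: (T, X); (B, Z).

The pure Nash equilibria are (T, X), (B, Z).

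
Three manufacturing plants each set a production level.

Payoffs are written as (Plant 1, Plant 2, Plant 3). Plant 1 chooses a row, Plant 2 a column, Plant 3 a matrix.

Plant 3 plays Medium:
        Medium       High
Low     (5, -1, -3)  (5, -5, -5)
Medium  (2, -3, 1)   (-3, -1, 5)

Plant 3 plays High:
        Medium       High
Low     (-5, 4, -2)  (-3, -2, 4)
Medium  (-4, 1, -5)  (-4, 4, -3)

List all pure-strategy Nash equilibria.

For each strategy profile, look for a profitable unilateral deviation.
(Low, Medium, Medium): Plant 3 can switch to High (-3 → -2). Not NE.
(Low, Medium, High): Plant 1 can switch to Medium (-5 → -4). Not NE.
(Low, High, Medium): Plant 2 can switch to Medium (-5 → -1). Not NE.
(Low, High, High): Plant 2 can switch to Medium (-2 → 4). Not NE.
(Medium, Medium, Medium): Plant 1 can switch to Low (2 → 5). Not NE.
(Medium, Medium, High): Plant 2 can switch to High (1 → 4). Not NE.
(Medium, High, Medium): Plant 1 can switch to Low (-3 → 5). Not NE.
(Medium, High, High): Plant 1 can switch to Low (-4 → -3). Not NE.

No pure-strategy Nash equilibrium.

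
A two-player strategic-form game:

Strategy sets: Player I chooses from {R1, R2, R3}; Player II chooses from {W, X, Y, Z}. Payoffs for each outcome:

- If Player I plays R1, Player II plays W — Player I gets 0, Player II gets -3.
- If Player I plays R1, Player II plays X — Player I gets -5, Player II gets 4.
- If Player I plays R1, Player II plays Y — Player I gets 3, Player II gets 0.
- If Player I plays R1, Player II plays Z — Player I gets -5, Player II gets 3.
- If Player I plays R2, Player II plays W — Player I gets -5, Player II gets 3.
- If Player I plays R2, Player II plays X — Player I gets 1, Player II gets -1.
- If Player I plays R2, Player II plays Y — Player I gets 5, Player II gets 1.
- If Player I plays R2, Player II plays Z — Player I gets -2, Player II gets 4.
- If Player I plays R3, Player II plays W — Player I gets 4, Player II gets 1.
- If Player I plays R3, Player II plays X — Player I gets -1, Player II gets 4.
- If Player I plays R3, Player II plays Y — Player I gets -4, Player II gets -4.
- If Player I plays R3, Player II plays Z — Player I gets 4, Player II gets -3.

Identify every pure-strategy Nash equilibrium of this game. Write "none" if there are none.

Mark each player's best response to every combination of opponents' strategies; a profile where every player is best-responding is a pure Nash equilibrium.
Player I against W: payoffs 0, -5, 4 → best response R3.
Player I against X: payoffs -5, 1, -1 → best response R2.
Player I against Y: payoffs 3, 5, -4 → best response R2.
Player I against Z: payoffs -5, -2, 4 → best response R3.
Player II against R1: payoffs -3, 4, 0, 3 → best response X.
Player II against R2: payoffs 3, -1, 1, 4 → best response Z.
Player II against R3: payoffs 1, 4, -4, -3 → best response X.
No profile is a mutual best response for all players.

There is no pure-strategy Nash equilibrium.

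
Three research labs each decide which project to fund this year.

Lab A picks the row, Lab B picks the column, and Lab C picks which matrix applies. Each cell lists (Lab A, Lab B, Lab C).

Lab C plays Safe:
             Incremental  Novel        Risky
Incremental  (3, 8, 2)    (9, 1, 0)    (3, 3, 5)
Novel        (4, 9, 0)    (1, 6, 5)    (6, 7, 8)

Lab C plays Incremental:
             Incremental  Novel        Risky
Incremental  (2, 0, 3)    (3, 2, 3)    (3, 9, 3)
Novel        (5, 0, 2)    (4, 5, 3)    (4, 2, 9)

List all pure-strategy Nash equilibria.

Lab A against (Incremental, Safe): payoffs 3, 4 → best response Novel.
Lab A against (Incremental, Incremental): payoffs 2, 5 → best response Novel.
Lab A against (Novel, Safe): payoffs 9, 1 → best response Incremental.
Lab A against (Novel, Incremental): payoffs 3, 4 → best response Novel.
Lab A against (Risky, Safe): payoffs 3, 6 → best response Novel.
Lab A against (Risky, Incremental): payoffs 3, 4 → best response Novel.
Lab B against (Incremental, Safe): payoffs 8, 1, 3 → best response Incremental.
Lab B against (Incremental, Incremental): payoffs 0, 2, 9 → best response Risky.
Lab B against (Novel, Safe): payoffs 9, 6, 7 → best response Incremental.
Lab B against (Novel, Incremental): payoffs 0, 5, 2 → best response Novel.
Lab C against (Incremental, Incremental): payoffs 2, 3 → best response Incremental.
Lab C against (Incremental, Novel): payoffs 0, 3 → best response Incremental.
Lab C against (Incremental, Risky): payoffs 5, 3 → best response Safe.
Lab C against (Novel, Incremental): payoffs 0, 2 → best response Incremental.
Lab C against (Novel, Novel): payoffs 5, 3 → best response Safe.
Lab C against (Novel, Risky): payoffs 8, 9 → best response Incremental.
No profile is a mutual best response for all players.

none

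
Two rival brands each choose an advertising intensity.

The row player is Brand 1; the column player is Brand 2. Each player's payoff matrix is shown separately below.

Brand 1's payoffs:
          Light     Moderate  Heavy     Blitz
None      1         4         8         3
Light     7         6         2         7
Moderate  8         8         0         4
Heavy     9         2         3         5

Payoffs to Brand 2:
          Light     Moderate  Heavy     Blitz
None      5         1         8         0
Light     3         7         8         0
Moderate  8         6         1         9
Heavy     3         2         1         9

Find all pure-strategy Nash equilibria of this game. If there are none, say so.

Brand 1 against Light: payoffs 1, 7, 8, 9 → best response Heavy.
Brand 1 against Moderate: payoffs 4, 6, 8, 2 → best response Moderate.
Brand 1 against Heavy: payoffs 8, 2, 0, 3 → best response None.
Brand 1 against Blitz: payoffs 3, 7, 4, 5 → best response Light.
Brand 2 against None: payoffs 5, 1, 8, 0 → best response Heavy.
Brand 2 against Light: payoffs 3, 7, 8, 0 → best response Heavy.
Brand 2 against Moderate: payoffs 8, 6, 1, 9 → best response Blitz.
Brand 2 against Heavy: payoffs 3, 2, 1, 9 → best response Blitz.
Mutual best responses: (None, Heavy).

Pure NE: (None, Heavy)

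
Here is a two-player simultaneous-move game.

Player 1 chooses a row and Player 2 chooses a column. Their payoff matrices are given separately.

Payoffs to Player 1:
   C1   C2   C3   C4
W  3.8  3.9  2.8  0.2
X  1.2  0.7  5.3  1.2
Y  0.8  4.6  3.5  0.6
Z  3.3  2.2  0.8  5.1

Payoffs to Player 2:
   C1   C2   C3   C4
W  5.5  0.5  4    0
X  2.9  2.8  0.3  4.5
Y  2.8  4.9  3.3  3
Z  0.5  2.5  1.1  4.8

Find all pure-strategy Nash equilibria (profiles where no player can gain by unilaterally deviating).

(W, C1): Player 1 gets 3.8, best alternative 3.3; Player 2 gets 5.5, best alternative 4. No profitable deviation — NE.
(W, C2): Player 1 can switch to Y (3.9 → 4.6). Not NE.
(W, C3): Player 1 can switch to X (2.8 → 5.3). Not NE.
(W, C4): Player 1 can switch to X (0.2 → 1.2). Not NE.
(X, C1): Player 1 can switch to W (1.2 → 3.8). Not NE.
(X, C2): Player 1 can switch to W (0.7 → 3.9). Not NE.
(X, C3): Player 2 can switch to C1 (0.3 → 2.9). Not NE.
(X, C4): Player 1 can switch to Z (1.2 → 5.1). Not NE.
(Y, C1): Player 1 can switch to W (0.8 → 3.8). Not NE.
(Y, C2): Player 1 gets 4.6, best alternative 3.9; Player 2 gets 4.9, best alternative 3.3. No profitable deviation — NE.
(Z, C4): Player 1 gets 5.1, best alternative 1.2; Player 2 gets 4.8, best alternative 2.5. No profitable deviation — NE.
(The remaining 5 profiles each have a profitable deviation by the same check.)

Pure-strategy Nash equilibria: (W, C1) and (Y, C2) and (Z, C4)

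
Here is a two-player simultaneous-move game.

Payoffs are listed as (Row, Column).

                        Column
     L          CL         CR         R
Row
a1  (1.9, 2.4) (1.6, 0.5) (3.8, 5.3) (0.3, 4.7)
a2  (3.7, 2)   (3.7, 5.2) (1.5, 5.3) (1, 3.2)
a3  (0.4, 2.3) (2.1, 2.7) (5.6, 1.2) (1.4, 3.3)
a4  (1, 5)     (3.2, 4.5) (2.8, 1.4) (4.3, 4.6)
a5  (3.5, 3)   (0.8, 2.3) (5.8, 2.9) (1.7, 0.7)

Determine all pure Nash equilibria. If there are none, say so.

No pure-strategy Nash equilibrium.

(a1, L): Row can switch to a2 (1.9 → 3.7). Not NE.
(a1, CL): Row can switch to a2 (1.6 → 3.7). Not NE.
(a1, CR): Row can switch to a3 (3.8 → 5.6). Not NE.
(a1, R): Row can switch to a2 (0.3 → 1). Not NE.
(a2, L): Column can switch to CL (2 → 5.2). Not NE.
(a2, CL): Column can switch to CR (5.2 → 5.3). Not NE.
(The remaining 14 profiles each have a profitable deviation by the same check.)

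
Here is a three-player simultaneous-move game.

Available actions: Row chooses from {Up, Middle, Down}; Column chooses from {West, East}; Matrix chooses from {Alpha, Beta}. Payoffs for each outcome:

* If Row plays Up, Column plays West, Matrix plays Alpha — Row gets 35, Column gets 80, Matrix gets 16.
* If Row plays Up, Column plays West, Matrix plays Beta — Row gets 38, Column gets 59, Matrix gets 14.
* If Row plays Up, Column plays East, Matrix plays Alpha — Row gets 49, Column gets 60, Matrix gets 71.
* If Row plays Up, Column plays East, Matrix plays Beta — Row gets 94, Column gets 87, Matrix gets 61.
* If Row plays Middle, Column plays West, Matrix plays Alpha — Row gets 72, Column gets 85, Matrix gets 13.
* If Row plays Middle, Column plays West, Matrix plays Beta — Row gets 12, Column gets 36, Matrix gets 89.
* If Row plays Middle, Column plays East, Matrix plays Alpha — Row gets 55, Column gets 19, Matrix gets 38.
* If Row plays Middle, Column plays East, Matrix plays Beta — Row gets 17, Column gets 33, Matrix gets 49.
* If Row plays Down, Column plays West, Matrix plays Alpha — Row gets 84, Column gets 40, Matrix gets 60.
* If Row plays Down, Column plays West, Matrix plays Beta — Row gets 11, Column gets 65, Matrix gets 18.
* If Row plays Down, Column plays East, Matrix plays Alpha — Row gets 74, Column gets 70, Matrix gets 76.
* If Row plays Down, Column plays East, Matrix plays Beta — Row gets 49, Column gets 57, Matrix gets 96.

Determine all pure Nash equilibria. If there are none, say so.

This game has no pure Nash equilibrium.

For each strategy profile, look for a profitable unilateral deviation.
(Up, West, Alpha): Row can switch to Middle (35 → 72). Not NE.
(Up, West, Beta): Column can switch to East (59 → 87). Not NE.
(Up, East, Alpha): Row can switch to Middle (49 → 55). Not NE.
(Up, East, Beta): Matrix can switch to Alpha (61 → 71). Not NE.
(Middle, West, Alpha): Row can switch to Down (72 → 84). Not NE.
(Middle, West, Beta): Row can switch to Up (12 → 38). Not NE.
(Middle, East, Alpha): Row can switch to Down (55 → 74). Not NE.
(Middle, East, Beta): Row can switch to Up (17 → 94). Not NE.
(Down, West, Alpha): Column can switch to East (40 → 70). Not NE.
(Down, West, Beta): Row can switch to Up (11 → 38). Not NE.
(Down, East, Alpha): Matrix can switch to Beta (76 → 96). Not NE.
(Down, East, Beta): Row can switch to Up (49 → 94). Not NE.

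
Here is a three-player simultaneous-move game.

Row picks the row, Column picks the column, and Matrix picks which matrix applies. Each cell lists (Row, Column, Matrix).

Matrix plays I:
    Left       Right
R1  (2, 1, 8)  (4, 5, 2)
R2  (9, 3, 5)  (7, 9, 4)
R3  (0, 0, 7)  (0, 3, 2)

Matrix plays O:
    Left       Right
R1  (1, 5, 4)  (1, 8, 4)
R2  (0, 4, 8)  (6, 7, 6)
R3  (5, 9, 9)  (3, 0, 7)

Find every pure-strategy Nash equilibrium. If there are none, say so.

Check each profile: it is a Nash equilibrium iff no player can strictly gain by switching unilaterally.
(R1, Left, I): Row can switch to R2 (2 → 9). Not NE.
(R1, Left, O): Row can switch to R3 (1 → 5). Not NE.
(R1, Right, I): Row can switch to R2 (4 → 7). Not NE.
(R1, Right, O): Row can switch to R2 (1 → 6). Not NE.
(R2, Left, I): Column can switch to Right (3 → 9). Not NE.
(R2, Left, O): Row can switch to R1 (0 → 1). Not NE.
(R2, Right, I): Matrix can switch to O (4 → 6). Not NE.
(R2, Right, O): Row gets 6, best alternative 3; Column gets 7, best alternative 4; Matrix gets 6, best alternative 4. No profitable deviation — NE.
(R3, Left, I): Row can switch to R1 (0 → 2). Not NE.
(R3, Left, O): Row gets 5, best alternative 1; Column gets 9, best alternative 0; Matrix gets 9, best alternative 7. No profitable deviation — NE.
(R3, Right, I): Row can switch to R1 (0 → 4). Not NE.
(R3, Right, O): Row can switch to R2 (3 → 6). Not NE.

The pure Nash equilibria are (R2, Right, O); (R3, Left, O).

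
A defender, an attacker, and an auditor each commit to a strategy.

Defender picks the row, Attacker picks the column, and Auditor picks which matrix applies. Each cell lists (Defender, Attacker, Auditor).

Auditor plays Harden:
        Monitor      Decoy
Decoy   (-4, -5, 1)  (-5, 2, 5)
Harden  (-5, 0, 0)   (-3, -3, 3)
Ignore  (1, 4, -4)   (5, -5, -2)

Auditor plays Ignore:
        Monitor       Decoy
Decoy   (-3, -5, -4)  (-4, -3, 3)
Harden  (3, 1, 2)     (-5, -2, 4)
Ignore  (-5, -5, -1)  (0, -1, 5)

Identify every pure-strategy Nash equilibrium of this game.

Defender against (Monitor, Harden): payoffs -4, -5, 1 → best response Ignore.
Defender against (Monitor, Ignore): payoffs -3, 3, -5 → best response Harden.
Defender against (Decoy, Harden): payoffs -5, -3, 5 → best response Ignore.
Defender against (Decoy, Ignore): payoffs -4, -5, 0 → best response Ignore.
Attacker against (Decoy, Harden): payoffs -5, 2 → best response Decoy.
Attacker against (Decoy, Ignore): payoffs -5, -3 → best response Decoy.
Attacker against (Harden, Harden): payoffs 0, -3 → best response Monitor.
Attacker against (Harden, Ignore): payoffs 1, -2 → best response Monitor.
Attacker against (Ignore, Harden): payoffs 4, -5 → best response Monitor.
Attacker against (Ignore, Ignore): payoffs -5, -1 → best response Decoy.
Auditor against (Decoy, Monitor): payoffs 1, -4 → best response Harden.
Auditor against (Decoy, Decoy): payoffs 5, 3 → best response Harden.
Auditor against (Harden, Monitor): payoffs 0, 2 → best response Ignore.
Auditor against (Harden, Decoy): payoffs 3, 4 → best response Ignore.
Auditor against (Ignore, Monitor): payoffs -4, -1 → best response Ignore.
Auditor against (Ignore, Decoy): payoffs -2, 5 → best response Ignore.
Mutual best responses: (Harden, Monitor, Ignore); (Ignore, Decoy, Ignore).

The pure Nash equilibria are (Harden, Monitor, Ignore) and (Ignore, Decoy, Ignore).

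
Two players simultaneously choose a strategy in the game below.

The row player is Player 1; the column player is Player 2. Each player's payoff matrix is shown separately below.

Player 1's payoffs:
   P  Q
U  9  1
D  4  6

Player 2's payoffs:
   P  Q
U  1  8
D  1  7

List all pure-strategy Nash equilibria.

For each player, find the best response to each opponent profile; mutual best responses are the pure NE.
Player 1 against P: payoffs 9, 4 → best response U.
Player 1 against Q: payoffs 1, 6 → best response D.
Player 2 against U: payoffs 1, 8 → best response Q.
Player 2 against D: payoffs 1, 7 → best response Q.
Mutual best responses: (D, Q).

(D, Q)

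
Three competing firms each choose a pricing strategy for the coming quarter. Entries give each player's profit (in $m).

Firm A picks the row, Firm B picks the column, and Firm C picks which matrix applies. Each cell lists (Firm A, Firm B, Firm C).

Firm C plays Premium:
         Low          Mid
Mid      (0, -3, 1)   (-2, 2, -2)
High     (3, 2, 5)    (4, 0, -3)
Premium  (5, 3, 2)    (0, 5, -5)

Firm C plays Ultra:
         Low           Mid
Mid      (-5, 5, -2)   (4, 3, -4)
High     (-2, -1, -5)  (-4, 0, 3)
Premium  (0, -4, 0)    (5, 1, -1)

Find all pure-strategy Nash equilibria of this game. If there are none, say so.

The unique pure-strategy Nash equilibrium is (Premium, Mid, Ultra).

Firm A against (Low, Premium): payoffs 0, 3, 5 → best response Premium.
Firm A against (Low, Ultra): payoffs -5, -2, 0 → best response Premium.
Firm A against (Mid, Premium): payoffs -2, 4, 0 → best response High.
Firm A against (Mid, Ultra): payoffs 4, -4, 5 → best response Premium.
Firm B against (Mid, Premium): payoffs -3, 2 → best response Mid.
Firm B against (Mid, Ultra): payoffs 5, 3 → best response Low.
Firm B against (High, Premium): payoffs 2, 0 → best response Low.
Firm B against (High, Ultra): payoffs -1, 0 → best response Mid.
Firm B against (Premium, Premium): payoffs 3, 5 → best response Mid.
Firm B against (Premium, Ultra): payoffs -4, 1 → best response Mid.
Firm C against (Mid, Low): payoffs 1, -2 → best response Premium.
Firm C against (Mid, Mid): payoffs -2, -4 → best response Premium.
Firm C against (High, Low): payoffs 5, -5 → best response Premium.
Firm C against (High, Mid): payoffs -3, 3 → best response Ultra.
Firm C against (Premium, Low): payoffs 2, 0 → best response Premium.
Firm C against (Premium, Mid): payoffs -5, -1 → best response Ultra.
Mutual best responses: (Premium, Mid, Ultra).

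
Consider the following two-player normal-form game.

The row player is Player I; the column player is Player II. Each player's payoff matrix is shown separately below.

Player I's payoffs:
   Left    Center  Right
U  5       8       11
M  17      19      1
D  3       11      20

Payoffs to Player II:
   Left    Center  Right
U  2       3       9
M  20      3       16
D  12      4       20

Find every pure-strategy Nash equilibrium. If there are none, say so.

Player I against Left: payoffs 5, 17, 3 → best response M.
Player I against Center: payoffs 8, 19, 11 → best response M.
Player I against Right: payoffs 11, 1, 20 → best response D.
Player II against U: payoffs 2, 3, 9 → best response Right.
Player II against M: payoffs 20, 3, 16 → best response Left.
Player II against D: payoffs 12, 4, 20 → best response Right.
Mutual best responses: (M, Left); (D, Right).

The pure Nash equilibria are (M, Left) and (D, Right).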